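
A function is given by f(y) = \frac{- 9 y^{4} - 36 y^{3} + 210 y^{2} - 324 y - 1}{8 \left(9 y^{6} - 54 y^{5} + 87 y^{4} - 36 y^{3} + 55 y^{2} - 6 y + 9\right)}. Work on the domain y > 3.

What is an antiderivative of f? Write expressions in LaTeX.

An antiderivative is F(y) = \frac{3 y^{2} + 6 y - 17}{8 \left(y - 3\right) \left(3 y^{2} + 1\right)}.

A first test for any F(y): its y-derivative must equal f(y) identically.
Check: d/dy[\frac{3 y^{2} + 6 y - 17}{8 \left(y - 3\right) \left(3 y^{2} + 1\right)}] = \frac{- 9 y^{4} - 36 y^{3} + 210 y^{2} - 324 y - 1}{72 y^{6} - 432 y^{5} + 696 y^{4} - 288 y^{3} + 440 y^{2} - 48 y + 72}, which equals f(y).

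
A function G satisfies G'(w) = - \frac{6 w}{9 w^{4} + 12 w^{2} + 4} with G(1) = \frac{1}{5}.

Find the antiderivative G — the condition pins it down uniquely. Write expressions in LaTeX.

G'(w) matches the chain-rule pattern g'(h)*h' with inner function h(w) = 2 w^{2} + \frac{4}{3}; substituting u = h(w) collapses the integral.
A general antiderivative is \frac{2}{3 \left(2 w^{2} + \frac{4}{3}\right)} + C.
The condition gives C = \frac{1}{5} - (\frac{1}{5}) = 0.
So G(w) = \frac{2}{6 w^{2} + 4}.
Check: d/dw[\frac{2}{6 w^{2} + 4}] = - \frac{6 w}{9 w^{4} + 12 w^{2} + 4} = G'(w).

G(w) = \frac{2}{6 w^{2} + 4}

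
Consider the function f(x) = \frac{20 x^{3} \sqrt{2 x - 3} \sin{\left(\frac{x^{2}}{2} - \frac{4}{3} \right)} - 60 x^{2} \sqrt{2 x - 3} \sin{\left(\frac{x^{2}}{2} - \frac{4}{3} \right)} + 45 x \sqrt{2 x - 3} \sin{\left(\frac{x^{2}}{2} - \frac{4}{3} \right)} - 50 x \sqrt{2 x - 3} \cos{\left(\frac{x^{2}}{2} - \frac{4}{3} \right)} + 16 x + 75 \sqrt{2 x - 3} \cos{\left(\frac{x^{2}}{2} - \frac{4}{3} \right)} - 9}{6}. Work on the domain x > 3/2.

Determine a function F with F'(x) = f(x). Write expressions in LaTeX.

An antiderivative is F(x) = \frac{8 x^{2} - 9 x - 5 \left(2 x - 3\right)^{\frac{5}{2}} \cos{\left(\frac{x^{2}}{2} - \frac{4}{3} \right)}}{6}.

Recover f(x) by differentiating a candidate F(x); any mismatch rules it out.
Check: d/dx[\frac{8 x^{2} - 9 x - 5 \left(2 x - 3\right)^{\frac{5}{2}} \cos{\left(\frac{x^{2}}{2} - \frac{4}{3} \right)}}{6}] = \frac{10 x^{3} \sqrt{2 x - 3} \sin{\left(\frac{x^{2}}{2} - \frac{4}{3} \right)}}{3} - 10 x^{2} \sqrt{2 x - 3} \sin{\left(\frac{x^{2}}{2} - \frac{4}{3} \right)} + \frac{15 x \sqrt{2 x - 3} \sin{\left(\frac{x^{2}}{2} - \frac{4}{3} \right)}}{2} - \frac{25 x \sqrt{2 x - 3} \cos{\left(\frac{x^{2}}{2} - \frac{4}{3} \right)}}{3} + \frac{8 x}{3} + \frac{25 \sqrt{2 x - 3} \cos{\left(\frac{x^{2}}{2} - \frac{4}{3} \right)}}{2} - \frac{3}{2}, which equals f(x).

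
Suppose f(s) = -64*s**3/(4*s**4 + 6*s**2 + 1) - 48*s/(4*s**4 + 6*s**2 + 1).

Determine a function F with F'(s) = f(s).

The substitution u = 2*s**4 + 3*s**2 + 1/2 works: f is exactly (dF/du)*(du/ds) for that inner function.
Check: d/ds[-4*log(2*s**4 + 3*s**2 + 1/2)] = (-64*s**3 - 48*s)/(4*s**4 + 6*s**2 + 1), which equals f(s).

An antiderivative is F(s) = -4*log(2*s**4 + 3*s**2 + 1/2).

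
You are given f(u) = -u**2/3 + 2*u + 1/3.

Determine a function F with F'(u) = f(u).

An antiderivative is F(u) = -u**3/9 + u**2 + u/3.

The integrand splits into summands that can be handled one at a time.
Check: d/du[-u**3/9 + u**2 + u/3] = -u**2/3 + 2*u + 1/3 = f(u).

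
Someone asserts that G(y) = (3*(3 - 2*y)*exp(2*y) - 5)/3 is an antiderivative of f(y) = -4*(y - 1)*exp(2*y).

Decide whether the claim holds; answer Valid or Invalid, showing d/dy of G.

Valid - differentiating G returns exactly f.

d/dy[G] = -4*y*exp(2*y) + 4*exp(2*y)
This equals f(y) exactly, so the claim holds.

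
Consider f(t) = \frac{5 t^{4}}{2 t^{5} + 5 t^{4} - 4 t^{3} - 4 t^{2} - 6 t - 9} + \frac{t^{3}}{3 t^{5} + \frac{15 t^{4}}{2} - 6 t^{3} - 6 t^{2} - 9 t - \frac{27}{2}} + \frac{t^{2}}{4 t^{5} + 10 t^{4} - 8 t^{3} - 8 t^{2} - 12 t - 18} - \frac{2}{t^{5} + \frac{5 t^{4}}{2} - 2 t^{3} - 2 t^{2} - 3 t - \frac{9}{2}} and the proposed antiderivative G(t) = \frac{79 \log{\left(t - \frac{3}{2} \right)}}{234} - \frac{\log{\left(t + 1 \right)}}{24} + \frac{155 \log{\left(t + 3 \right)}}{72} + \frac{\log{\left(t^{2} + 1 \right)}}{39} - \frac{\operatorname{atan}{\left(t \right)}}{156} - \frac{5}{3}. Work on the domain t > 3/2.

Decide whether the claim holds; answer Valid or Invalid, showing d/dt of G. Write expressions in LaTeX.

d/dt[G] = \frac{30 t^{4} + 4 t^{3} + 3 t^{2} - 24}{12 t^{5} + 30 t^{4} - 24 t^{3} - 24 t^{2} - 36 t - 54}
This equals f(t) exactly, so the claim holds.

Valid: G'(t) = f(t).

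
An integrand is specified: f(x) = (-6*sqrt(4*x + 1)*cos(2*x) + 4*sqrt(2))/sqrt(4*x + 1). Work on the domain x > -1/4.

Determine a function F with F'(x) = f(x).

A first test for any F(x): its x-derivative must equal f(x) identically.
Check: d/dx[4*sqrt(2*x + 1/2) - 3*sin(2*x)] = (-6*sqrt(4*x + 1)*cos(2*x) + 4*sqrt(2))/sqrt(4*x + 1) = f(x).

An antiderivative is F(x) = 4*sqrt(2*x + 1/2) - 3*sin(2*x).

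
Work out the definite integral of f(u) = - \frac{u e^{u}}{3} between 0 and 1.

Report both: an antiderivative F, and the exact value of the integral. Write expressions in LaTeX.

f has the shape v'r + vr' for v = \frac{1}{3} - \frac{u}{3} and r = e^{u} — it is the derivative of the product v*r.
F(u) = - \frac{\left(u - 1\right) e^{u}}{3} is an antiderivative of f.
Check: d/du[- \frac{\left(u - 1\right) e^{u}}{3}] = - \frac{u e^{u}}{3} = f(u).
F(1) = 0; F(0) = \frac{1}{3}.
Integral = F(1) - F(0) = - \frac{1}{3}.

Antiderivative: F(u) = - \frac{\left(u - 1\right) e^{u}}{3}; value = - \frac{1}{3}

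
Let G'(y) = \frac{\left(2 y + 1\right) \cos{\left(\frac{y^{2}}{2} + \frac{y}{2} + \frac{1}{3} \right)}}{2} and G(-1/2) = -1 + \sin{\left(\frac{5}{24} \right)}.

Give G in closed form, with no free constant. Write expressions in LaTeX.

G(y) = \sin{\left(\frac{y^{2}}{2} + \frac{y}{2} + \frac{1}{3} \right)} - 1

The substitution u = \frac{y^{2}}{2} + \frac{y}{2} + \frac{1}{3} works: G'(y) is exactly (dG/du)*(du/dy) for that inner function.
A general antiderivative is \sin{\left(\frac{y^{2}}{2} + \frac{y}{2} + \frac{1}{3} \right)} + C.
The condition gives C = -1 + \sin{\left(\frac{5}{24} \right)} - (\sin{\left(\frac{5}{24} \right)}) = -1.
So G(y) = \sin{\left(\frac{y^{2}}{2} + \frac{y}{2} + \frac{1}{3} \right)} - 1.
Check: d/dy[\sin{\left(\frac{y^{2}}{2} + \frac{y}{2} + \frac{1}{3} \right)} - 1] = y \cos{\left(\frac{y^{2}}{2} + \frac{y}{2} + \frac{1}{3} \right)} + \frac{\cos{\left(\frac{y^{2}}{2} + \frac{y}{2} + \frac{1}{3} \right)}}{2}, which equals G'(y).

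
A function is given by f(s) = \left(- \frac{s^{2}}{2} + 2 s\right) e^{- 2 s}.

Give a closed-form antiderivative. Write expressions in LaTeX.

An antiderivative is F(s) = \frac{\left(2 s^{2} - 6 s - 3\right) e^{- 2 s}}{8}.

f has the shape u'v + uv' for u = \frac{s^{2}}{4} - \frac{3 s}{4} - \frac{3}{8} and v = e^{- 2 s} — it is the derivative of the product u*v.
Check: d/ds[\frac{\left(2 s^{2} - 6 s - 3\right) e^{- 2 s}}{8}] = \frac{\left(- s^{2} + 4 s\right) e^{- 2 s}}{2}, which equals f(s).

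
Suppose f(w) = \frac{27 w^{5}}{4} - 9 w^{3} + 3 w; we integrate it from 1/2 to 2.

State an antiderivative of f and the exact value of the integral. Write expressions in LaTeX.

Antiderivative: F(w) = - \frac{\left(1 - \frac{3 w^{2}}{2}\right)^{3}}{3}; value = \frac{21375}{512}

f matches the chain-rule pattern g'(h)*h' with inner function h(w) = 1 - \frac{3 w^{2}}{2}; substituting u = h(w) collapses the integral.
F(w) = - \frac{\left(1 - \frac{3 w^{2}}{2}\right)^{3}}{3} is an antiderivative of f.
Check: d/dw[- \frac{\left(1 - \frac{3 w^{2}}{2}\right)^{3}}{3}] = \frac{27 w^{5}}{4} - 9 w^{3} + 3 w = f(w).
F(2) = \frac{125}{3}; F(1/2) = - \frac{125}{1536}.
Integral = F(2) - F(1/2) = \frac{21375}{512}.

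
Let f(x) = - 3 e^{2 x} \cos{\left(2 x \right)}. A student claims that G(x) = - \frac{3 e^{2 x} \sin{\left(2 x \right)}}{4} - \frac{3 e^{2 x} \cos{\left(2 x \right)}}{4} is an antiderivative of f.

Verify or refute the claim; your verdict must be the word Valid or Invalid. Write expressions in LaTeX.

d/dx[G] = - 3 e^{2 x} \cos{\left(2 x \right)}
This equals f(x) exactly, so the claim holds.

Valid. The derivative of G reproduces f.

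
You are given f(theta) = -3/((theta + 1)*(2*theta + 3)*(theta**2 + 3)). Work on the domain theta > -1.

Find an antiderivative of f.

Factor the denominator ((theta + 1)*(2*theta + 3)*(theta**2 + 3)) and decompose: f = (5*theta + 3)/(28*(theta**2 + 3)) + 8/(7*(2*theta + 3)) - 3/(4*(theta + 1)); each piece integrates to a log, atan, or power term.
Check: d/dtheta[(-42*log(theta + 1) + 32*log(theta + 3/2) + 5*log(theta**2 + 3) + 2*sqrt(3)*atan(sqrt(3)*theta/3))/56] = -3/(2*theta**4 + 5*theta**3 + 9*theta**2 + 15*theta + 9), which equals f(theta).

An antiderivative is F(theta) = (-42*log(theta + 1) + 32*log(theta + 3/2) + 5*log(theta**2 + 3) + 2*sqrt(3)*atan(sqrt(3)*theta/3))/56.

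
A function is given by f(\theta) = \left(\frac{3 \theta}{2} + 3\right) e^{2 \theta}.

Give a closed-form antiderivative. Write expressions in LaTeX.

f has the shape u'v + uv' for u = \frac{3 \theta}{4} + \frac{9}{8} and v = e^{2 \theta} — it is the derivative of the product u*v.
Check: d/d\theta[\frac{3 \left(2 \theta + 3\right) e^{2 \theta}}{8}] = \frac{3 \theta e^{2 \theta}}{2} + 3 e^{2 \theta}, which equals f(\theta).

An antiderivative is F(\theta) = \frac{3 \left(2 \theta + 3\right) e^{2 \theta}}{8}.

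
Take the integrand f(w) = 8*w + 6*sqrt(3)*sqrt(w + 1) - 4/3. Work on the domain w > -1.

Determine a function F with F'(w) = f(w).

The integrand splits into summands that can be handled one at a time.
Check: d/dw[(12*w**2 - 4*w + 12*sqrt(3)*(w + 1)**(3/2) + 3)/3] = 8*w + 6*sqrt(3)*sqrt(w + 1) - 4/3 = f(w).

An antiderivative is F(w) = (12*w**2 - 4*w + 12*sqrt(3)*(w + 1)**(3/2) + 3)/3.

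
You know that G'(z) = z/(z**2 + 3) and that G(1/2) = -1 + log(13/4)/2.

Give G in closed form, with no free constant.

G(z) = (log(z**2 + 3) - 2)/2

G'(z) matches the chain-rule pattern g'(h)*h' with inner function h(z) = z**2 + 3; substituting u = h(z) collapses the integral.
A general antiderivative is log(z**2 + 3)/2 + C.
The condition gives C = -1 + log(13/4)/2 - (log(13/4)/2) = -1.
So G(z) = (log(z**2 + 3) - 2)/2.
Check: d/dz[(log(z**2 + 3) - 2)/2] = z/(z**2 + 3) = G'(z).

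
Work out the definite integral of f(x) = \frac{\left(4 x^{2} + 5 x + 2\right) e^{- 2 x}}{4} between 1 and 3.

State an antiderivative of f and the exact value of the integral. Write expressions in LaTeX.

f has the shape u'v + uv' for u = - \frac{x^{2}}{2} - \frac{9 x}{8} - \frac{13}{16} and v = e^{- 2 x} — it is the derivative of the product u*v.
F(x) = - \frac{x^{2} e^{- 2 x}}{2} - \frac{9 x e^{- 2 x}}{8} - \frac{13 e^{- 2 x}}{16} is an antiderivative of f.
Check: d/dx[- \frac{x^{2} e^{- 2 x}}{2} - \frac{9 x e^{- 2 x}}{8} - \frac{13 e^{- 2 x}}{16}] = \frac{\left(4 x^{2} + 5 x + 2\right) e^{- 2 x}}{4} = f(x).
F(3) = - \frac{139}{16 e^{6}}; F(1) = - \frac{39}{16 e^{2}}.
Integral = F(3) - F(1) = - \frac{139}{16 e^{6}} + \frac{39}{16 e^{2}}.

Antiderivative: F(x) = - \frac{x^{2} e^{- 2 x}}{2} - \frac{9 x e^{- 2 x}}{8} - \frac{13 e^{- 2 x}}{16}; value = - \frac{139}{16 e^{6}} + \frac{39}{16 e^{2}}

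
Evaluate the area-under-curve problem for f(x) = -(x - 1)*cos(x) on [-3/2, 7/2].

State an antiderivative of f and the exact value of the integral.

For F(x) to be correct the identity F'(x) - f(x) = 0 must hold.
F(x) = -x*sin(x) + sin(x) - cos(x) is an antiderivative of f.
Check: d/dx[-x*sin(x) + sin(x) - cos(x)] = -x*cos(x) + cos(x), which equals f(x).
F(7/2) = -5*sin(7/2)/2 - cos(7/2); F(-3/2) = -5*sin(3/2)/2 - cos(3/2).
Integral = F(7/2) - F(-3/2) = cos(3/2) - 5*sin(7/2)/2 - cos(7/2) + 5*sin(3/2)/2.

Antiderivative: F(x) = -x*sin(x) + sin(x) - cos(x); value = cos(3/2) - 5*sin(7/2)/2 - cos(7/2) + 5*sin(3/2)/2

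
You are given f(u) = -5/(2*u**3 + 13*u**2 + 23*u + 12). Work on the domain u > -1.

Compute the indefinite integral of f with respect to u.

F(u) = -5*log(u + 1)/3 + 2*log(u + 3/2) - log(u + 4)/3 + C

The denominator factors as (u + 1)*(u + 4)*(2*u + 3); partial fractions split f into directly integrable pieces: 4/(2*u + 3) - 1/(3*(u + 4)) - 5/(3*(u + 1)).
Check: d/du[-5*log(u + 1)/3 + 2*log(u + 3/2) - log(u + 4)/3] = -5/(2*u**3 + 13*u**2 + 23*u + 12) = f(u).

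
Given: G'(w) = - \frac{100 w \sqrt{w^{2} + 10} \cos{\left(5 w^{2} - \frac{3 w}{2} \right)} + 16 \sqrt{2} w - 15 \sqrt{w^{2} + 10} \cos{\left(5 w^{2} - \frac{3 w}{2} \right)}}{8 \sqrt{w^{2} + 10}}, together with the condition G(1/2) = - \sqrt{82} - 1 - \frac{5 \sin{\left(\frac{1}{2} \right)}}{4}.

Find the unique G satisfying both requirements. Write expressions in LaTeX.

Any candidate G(w) must reproduce the stated G'(w) exactly.
A general antiderivative is - 4 \sqrt{\frac{w^{2}}{2} + 5} - \frac{5 \sin{\left(5 w^{2} - \frac{3 w}{2} \right)}}{4} + C.
The condition gives C = - \sqrt{82} - 1 - \frac{5 \sin{\left(\frac{1}{2} \right)}}{4} - (- \sqrt{82} - \frac{5 \sin{\left(\frac{1}{2} \right)}}{4}) = -1.
So G(w) = - 4 \sqrt{\frac{w^{2}}{2} + 5} - \frac{5 \sin{\left(5 w^{2} - \frac{3 w}{2} \right)}}{4} - 1.
Check: d/dw[- 4 \sqrt{\frac{w^{2}}{2} + 5} - \frac{5 \sin{\left(5 w^{2} - \frac{3 w}{2} \right)}}{4} - 1] = \frac{- 100 w \sqrt{w^{2} + 10} \cos{\left(5 w^{2} - \frac{3 w}{2} \right)} - 16 \sqrt{2} w + 15 \sqrt{w^{2} + 10} \cos{\left(5 w^{2} - \frac{3 w}{2} \right)}}{8 \sqrt{w^{2} + 10}}, which equals G'(w).

G(w) = - 4 \sqrt{\frac{w^{2}}{2} + 5} - \frac{5 \sin{\left(5 w^{2} - \frac{3 w}{2} \right)}}{4} - 1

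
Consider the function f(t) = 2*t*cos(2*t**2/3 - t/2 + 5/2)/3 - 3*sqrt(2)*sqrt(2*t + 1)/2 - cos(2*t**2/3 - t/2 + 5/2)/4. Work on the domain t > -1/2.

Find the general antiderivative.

The integrand splits into summands that can be handled one at a time.
Check: d/dt[(-sqrt(2)*(2*t + 1)**(3/2) + sin(2*t**2/3 - t/2 + 5/2))/2] = 2*t*cos(2*t**2/3 - t/2 + 5/2)/3 - 3*sqrt(2)*sqrt(2*t + 1)/2 - cos(2*t**2/3 - t/2 + 5/2)/4 = f(t).

F(t) = (-sqrt(2)*(2*t + 1)**(3/2) + sin(2*t**2/3 - t/2 + 5/2))/2 + C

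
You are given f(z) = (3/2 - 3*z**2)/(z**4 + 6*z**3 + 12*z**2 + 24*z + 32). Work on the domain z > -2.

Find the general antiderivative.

The denominator factors as 2*(z + 2)*(z + 4)*(z**2 + 4); partial fractions split f into directly integrable pieces: -27*(3*z - 2)/(160*(z**2 + 4)) + 93/(80*(z + 4)) - 21/(32*(z + 2)).
Check: d/dz[-21*log(z + 2)/32 + 93*log(z + 4)/80 - 81*log(z**2 + 4)/320 + 27*atan(z/2)/160] = (3 - 6*z**2)/(2*z**4 + 12*z**3 + 24*z**2 + 48*z + 64), which equals f(z).

F(z) = -21*log(z + 2)/32 + 93*log(z + 4)/80 - 81*log(z**2 + 4)/320 + 27*atan(z/2)/160 + C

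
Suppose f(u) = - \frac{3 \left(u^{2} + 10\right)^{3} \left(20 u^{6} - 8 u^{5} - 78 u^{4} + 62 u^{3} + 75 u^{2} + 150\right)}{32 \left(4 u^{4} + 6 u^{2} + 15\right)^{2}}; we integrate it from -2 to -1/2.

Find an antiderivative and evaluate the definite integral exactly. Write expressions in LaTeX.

Antiderivative: F(u) = - \frac{3 \left(2 u - 1\right) \left(u^{2} + 10\right)^{4}}{64 \left(4 u^{4} + 6 u^{2} + 15\right)}; value = - \frac{362298411}{14133248}

Whatever form F(u) takes, F'(u) = f(u) is non-negotiable.
F(u) = - \frac{3 \left(2 u - 1\right) \left(u^{2} + 10\right)^{4}}{64 \left(4 u^{4} + 6 u^{2} + 15\right)} is an antiderivative of f.
Check: d/du[- \frac{3 \left(2 u - 1\right) \left(u^{2} + 10\right)^{4}}{64 \left(4 u^{4} + 6 u^{2} + 15\right)}] = \frac{- 60 u^{12} + 24 u^{11} - 1566 u^{10} + 534 u^{9} - 11205 u^{8} + 1620 u^{7} + 3000 u^{6} - 31800 u^{5} + 153000 u^{4} - 186000 u^{3} - 360000 u^{2} - 450000}{512 u^{8} + 1536 u^{6} + 4992 u^{4} + 5760 u^{2} + 7200}, which equals f(u).
F(-1/2) = \frac{8477283}{137216}; F(-2) = \frac{36015}{412}.
Integral = F(-1/2) - F(-2) = - \frac{362298411}{14133248}.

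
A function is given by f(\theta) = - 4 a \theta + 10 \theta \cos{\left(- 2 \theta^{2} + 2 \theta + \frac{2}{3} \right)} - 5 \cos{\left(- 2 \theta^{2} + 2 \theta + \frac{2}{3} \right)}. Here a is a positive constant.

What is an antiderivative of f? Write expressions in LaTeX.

Integrate term by term and add the pieces.
Check: d/d\theta[\frac{- 4 a \theta^{2} - 5 \sin{\left(- 2 \theta^{2} + 2 \theta + \frac{2}{3} \right)}}{2}] = - 4 a \theta + 10 \theta \cos{\left(- 2 \theta^{2} + 2 \theta + \frac{2}{3} \right)} - 5 \cos{\left(- 2 \theta^{2} + 2 \theta + \frac{2}{3} \right)} = f(\theta).

An antiderivative is F(\theta) = \frac{- 4 a \theta^{2} - 5 \sin{\left(- 2 \theta^{2} + 2 \theta + \frac{2}{3} \right)}}{2}.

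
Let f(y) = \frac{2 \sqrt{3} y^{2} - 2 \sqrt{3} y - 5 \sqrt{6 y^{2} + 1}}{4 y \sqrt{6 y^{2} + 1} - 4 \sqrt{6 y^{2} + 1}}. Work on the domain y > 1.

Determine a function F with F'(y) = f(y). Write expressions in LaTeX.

An antiderivative is F(y) = \frac{\sqrt{2 y^{2} + \frac{1}{3}}}{4} - \frac{5 \log{\left(2 y - 2 \right)}}{4}.

An antiderivative F(y) passes only if d/dy[F] lands on f(y) exactly.
Check: d/dy[\frac{\sqrt{2 y^{2} + \frac{1}{3}}}{4} - \frac{5 \log{\left(2 y - 2 \right)}}{4}] = \frac{2 \sqrt{3} y^{2} - 2 \sqrt{3} y - 5 \sqrt{6 y^{2} + 1}}{4 y \sqrt{6 y^{2} + 1} - 4 \sqrt{6 y^{2} + 1}} = f(y).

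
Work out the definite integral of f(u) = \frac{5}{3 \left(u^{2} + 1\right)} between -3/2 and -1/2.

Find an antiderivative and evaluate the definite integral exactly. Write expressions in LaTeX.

Check any antiderivative F(u) by computing F'(u) and comparing it with f(u).
F(u) = \frac{5 \operatorname{atan}{\left(u \right)}}{3} is an antiderivative of f.
Check: d/du[\frac{5 \operatorname{atan}{\left(u \right)}}{3}] = \frac{5}{3 u^{2} + 3}, which equals f(u).
F(-1/2) = - \frac{5 \operatorname{atan}{\left(\frac{1}{2} \right)}}{3}; F(-3/2) = - \frac{5 \operatorname{atan}{\left(\frac{3}{2} \right)}}{3}.
Integral = F(-1/2) - F(-3/2) = - \frac{5 \operatorname{atan}{\left(\frac{1}{2} \right)}}{3} + \frac{5 \operatorname{atan}{\left(\frac{3}{2} \right)}}{3}.

Antiderivative: F(u) = \frac{5 \operatorname{atan}{\left(u \right)}}{3}; value = - \frac{5 \operatorname{atan}{\left(\frac{1}{2} \right)}}{3} + \frac{5 \operatorname{atan}{\left(\frac{3}{2} \right)}}{3}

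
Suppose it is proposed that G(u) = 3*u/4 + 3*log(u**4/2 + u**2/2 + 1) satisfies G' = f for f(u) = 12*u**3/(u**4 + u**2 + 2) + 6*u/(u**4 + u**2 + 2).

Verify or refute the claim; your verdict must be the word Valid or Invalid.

d/du[G] = (3*u**4 + 48*u**3 + 3*u**2 + 24*u + 6)/(4*u**4 + 4*u**2 + 8)
d/du[G] - f(u) = 3/4 != 0.

Invalid: d/du[G] - f = 3/4, which is not 0.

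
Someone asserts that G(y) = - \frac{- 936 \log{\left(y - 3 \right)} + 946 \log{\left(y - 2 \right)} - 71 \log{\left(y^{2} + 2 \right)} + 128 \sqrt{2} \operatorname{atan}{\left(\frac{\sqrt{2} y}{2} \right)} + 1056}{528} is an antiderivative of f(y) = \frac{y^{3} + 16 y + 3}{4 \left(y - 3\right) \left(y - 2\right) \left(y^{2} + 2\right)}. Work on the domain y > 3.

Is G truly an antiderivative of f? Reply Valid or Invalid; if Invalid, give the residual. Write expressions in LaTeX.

d/dy[G] = \frac{y^{3} + 16 y + 3}{4 y^{4} - 20 y^{3} + 32 y^{2} - 40 y + 48}
This equals f(y) exactly, so the claim holds.

Valid - differentiating G returns exactly f.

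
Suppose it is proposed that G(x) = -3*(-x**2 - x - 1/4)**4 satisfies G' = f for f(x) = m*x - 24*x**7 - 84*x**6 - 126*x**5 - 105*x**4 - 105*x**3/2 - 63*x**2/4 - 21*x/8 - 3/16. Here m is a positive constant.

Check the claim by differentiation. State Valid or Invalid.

Invalid: d/dx[G] - f = -m*x, which is not 0.

d/dx[G] = -24*x**7 - 84*x**6 - 126*x**5 - 105*x**4 - 105*x**3/2 - 63*x**2/4 - 21*x/8 - 3/16
d/dx[G] - f(x) = -m*x != 0.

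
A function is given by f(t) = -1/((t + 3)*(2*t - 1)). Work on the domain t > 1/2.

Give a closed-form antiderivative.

The denominator factors as (t + 3)*(2*t - 1); partial fractions split f into directly integrable pieces: -2/(7*(2*t - 1)) + 1/(7*(t + 3)).
Check: d/dt[(-log(t - 1/2) + log(t + 3))/7] = -1/(2*t**2 + 5*t - 3), which equals f(t).

An antiderivative is F(t) = (-log(t - 1/2) + log(t + 3))/7.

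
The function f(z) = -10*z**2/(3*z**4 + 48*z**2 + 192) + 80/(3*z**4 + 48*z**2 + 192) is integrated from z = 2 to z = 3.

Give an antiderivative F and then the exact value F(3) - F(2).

f has the shape u'v + uv' for u = 5*z/3 and v = 1/(z**2/2 + 4) — it is the derivative of the product u*v.
F(z) = 5*z/(3*z**2/2 + 12) is an antiderivative of f.
Check: d/dz[5*z/(3*z**2/2 + 12)] = (80 - 10*z**2)/(3*z**4 + 48*z**2 + 192), which equals f(z).
F(3) = 10/17; F(2) = 5/9.
Integral = F(3) - F(2) = 5/153.

Antiderivative: F(z) = 5*z/(3*z**2/2 + 12); value = 5/153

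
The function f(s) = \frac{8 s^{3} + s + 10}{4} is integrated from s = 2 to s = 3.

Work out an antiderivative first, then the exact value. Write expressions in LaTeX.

Check any antiderivative F(s) by computing F'(s) and comparing it with f(s).
F(s) = \frac{s \left(4 s^{3} + s + 20\right)}{8} is an antiderivative of f.
Check: d/ds[\frac{s \left(4 s^{3} + s + 20\right)}{8}] = 2 s^{3} + \frac{s}{4} + \frac{5}{2}, which equals f(s).
F(3) = \frac{393}{8}; F(2) = \frac{27}{2}.
Integral = F(3) - F(2) = \frac{285}{8}.

Antiderivative: F(s) = \frac{s \left(4 s^{3} + s + 20\right)}{8}; value = \frac{285}{8}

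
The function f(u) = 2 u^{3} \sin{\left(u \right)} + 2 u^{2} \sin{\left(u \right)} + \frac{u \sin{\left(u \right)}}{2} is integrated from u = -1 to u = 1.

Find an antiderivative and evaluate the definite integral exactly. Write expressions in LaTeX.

Integrate term by term and add the pieces.
F(u) = - 2 u^{3} \cos{\left(u \right)} + 6 u^{2} \sin{\left(u \right)} - 2 u^{2} \cos{\left(u \right)} + 4 u \sin{\left(u \right)} + \frac{23 u \cos{\left(u \right)}}{2} - \frac{23 \sin{\left(u \right)}}{2} + 4 \cos{\left(u \right)} is an antiderivative of f.
Check: d/du[- 2 u^{3} \cos{\left(u \right)} + 6 u^{2} \sin{\left(u \right)} - 2 u^{2} \cos{\left(u \right)} + 4 u \sin{\left(u \right)} + \frac{23 u \cos{\left(u \right)}}{2} - \frac{23 \sin{\left(u \right)}}{2} + 4 \cos{\left(u \right)}] = 2 u^{3} \sin{\left(u \right)} + 2 u^{2} \sin{\left(u \right)} + \frac{u \sin{\left(u \right)}}{2} = f(u).
F(1) = - \frac{3 \sin{\left(1 \right)}}{2} + \frac{23 \cos{\left(1 \right)}}{2}; F(-1) = - \frac{15 \cos{\left(1 \right)}}{2} + \frac{19 \sin{\left(1 \right)}}{2}.
Integral = F(1) - F(-1) = - 11 \sin{\left(1 \right)} + 19 \cos{\left(1 \right)}.

Antiderivative: F(u) = - 2 u^{3} \cos{\left(u \right)} + 6 u^{2} \sin{\left(u \right)} - 2 u^{2} \cos{\left(u \right)} + 4 u \sin{\left(u \right)} + \frac{23 u \cos{\left(u \right)}}{2} - \frac{23 \sin{\left(u \right)}}{2} + 4 \cos{\left(u \right)}; value = - 11 \sin{\left(1 \right)} + 19 \cos{\left(1 \right)}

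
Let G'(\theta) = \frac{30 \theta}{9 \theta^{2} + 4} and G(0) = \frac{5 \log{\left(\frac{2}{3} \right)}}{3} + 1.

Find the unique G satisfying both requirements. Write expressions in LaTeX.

G'(\theta) matches the chain-rule pattern g'(h)*h' with inner function h(\theta) = \frac{3 \theta^{2}}{2} + \frac{2}{3}; substituting u = h(\theta) collapses the integral.
A general antiderivative is \frac{5 \log{\left(\frac{3 \theta^{2}}{2} + \frac{2}{3} \right)}}{3} + C.
The condition gives C = \frac{5 \log{\left(\frac{2}{3} \right)}}{3} + 1 - (\frac{5 \log{\left(\frac{2}{3} \right)}}{3}) = 1.
So G(\theta) = \frac{5 \log{\left(\frac{3 \theta^{2}}{2} + \frac{2}{3} \right)} + 3}{3}.
Check: d/d\theta[\frac{5 \log{\left(\frac{3 \theta^{2}}{2} + \frac{2}{3} \right)} + 3}{3}] = \frac{30 \theta}{9 \theta^{2} + 4} = G'(\theta).

G(\theta) = \frac{5 \log{\left(\frac{3 \theta^{2}}{2} + \frac{2}{3} \right)} + 3}{3}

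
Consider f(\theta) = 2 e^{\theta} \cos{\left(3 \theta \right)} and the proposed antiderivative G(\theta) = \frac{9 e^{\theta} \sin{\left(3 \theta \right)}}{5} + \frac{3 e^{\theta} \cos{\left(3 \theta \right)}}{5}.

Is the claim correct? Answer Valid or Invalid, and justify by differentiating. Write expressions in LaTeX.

d/d\theta[G] = 6 e^{\theta} \cos{\left(3 \theta \right)}
d/d\theta[G] - f(\theta) = 4 e^{\theta} \cos{\left(3 \theta \right)} != 0.

Invalid: d/d\theta[G] - f = 4 e^{\theta} \cos{\left(3 \theta \right)}, which is not 0.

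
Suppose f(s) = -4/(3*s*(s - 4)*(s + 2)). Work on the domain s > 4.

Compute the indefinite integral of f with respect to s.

F(s) = (3*log(s) - log(s - 4) - 2*log(s + 2))/18 + C

The denominator factors as 3*s*(s - 4)*(s + 2); partial fractions split f into directly integrable pieces: -1/(9*(s + 2)) - 1/(18*(s - 4)) + 1/(6*s).
Check: d/ds[(3*log(s) - log(s - 4) - 2*log(s + 2))/18] = -4/(3*s**3 - 6*s**2 - 24*s), which equals f(s).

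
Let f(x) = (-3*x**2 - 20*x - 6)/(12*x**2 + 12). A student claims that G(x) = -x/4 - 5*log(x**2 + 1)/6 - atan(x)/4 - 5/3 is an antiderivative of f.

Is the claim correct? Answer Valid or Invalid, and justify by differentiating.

Valid: G'(x) = f(x).

d/dx[G] = (-3*x**2 - 20*x - 6)/(12*x**2 + 12)
This equals f(x) exactly, so the claim holds.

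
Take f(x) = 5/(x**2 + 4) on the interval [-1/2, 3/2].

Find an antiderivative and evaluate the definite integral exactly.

For F(x) to be correct the identity F'(x) - f(x) = 0 must hold.
F(x) = 5*atan(x/2)/2 is an antiderivative of f.
Check: d/dx[5*atan(x/2)/2] = 5/(x**2 + 4) = f(x).
F(3/2) = 5*atan(3/4)/2; F(-1/2) = -5*atan(1/4)/2.
Integral = F(3/2) - F(-1/2) = 5*atan(1/4)/2 + 5*atan(3/4)/2.

Antiderivative: F(x) = 5*atan(x/2)/2; value = 5*atan(1/4)/2 + 5*atan(3/4)/2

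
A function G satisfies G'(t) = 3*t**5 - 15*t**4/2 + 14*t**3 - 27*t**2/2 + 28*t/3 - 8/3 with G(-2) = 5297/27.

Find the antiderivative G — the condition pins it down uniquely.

G(t) = (27*t**6 - 81*t**5 + 189*t**4 - 243*t**3 + 252*t**2 - 144*t + 10)/54

The substitution u = -t**2 + t - 4/3 works: G'(t) is exactly (dG/du)*(du/dt) for that inner function.
A general antiderivative is -(-t**2 + t - 4/3)**3/2 + C.
The condition gives C = 5297/27 - (5324/27) = -1.
So G(t) = (27*t**6 - 81*t**5 + 189*t**4 - 243*t**3 + 252*t**2 - 144*t + 10)/54.
Check: d/dt[(27*t**6 - 81*t**5 + 189*t**4 - 243*t**3 + 252*t**2 - 144*t + 10)/54] = 3*t**5 - 15*t**4/2 + 14*t**3 - 27*t**2/2 + 28*t/3 - 8/3 = G'(t).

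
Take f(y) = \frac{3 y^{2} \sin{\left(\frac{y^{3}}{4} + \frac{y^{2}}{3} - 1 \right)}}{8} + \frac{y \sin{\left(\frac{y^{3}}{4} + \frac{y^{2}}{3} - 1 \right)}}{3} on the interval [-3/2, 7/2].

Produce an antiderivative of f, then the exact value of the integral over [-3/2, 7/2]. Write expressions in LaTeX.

Antiderivative: F(y) = - \frac{\cos{\left(\frac{y^{3}}{4} + \frac{y^{2}}{3} - 1 \right)}}{2}; value = - \frac{\cos{\left(\frac{1325}{96} \right)}}{2} + \frac{\cos{\left(\frac{35}{32} \right)}}{2}

The substitution u = \frac{y^{3}}{4} + \frac{y^{2}}{3} - 1 works: f is exactly (dF/du)*(du/dy) for that inner function.
F(y) = - \frac{\cos{\left(\frac{y^{3}}{4} + \frac{y^{2}}{3} - 1 \right)}}{2} is an antiderivative of f.
Check: d/dy[- \frac{\cos{\left(\frac{y^{3}}{4} + \frac{y^{2}}{3} - 1 \right)}}{2}] = \frac{3 y^{2} \sin{\left(\frac{y^{3}}{4} + \frac{y^{2}}{3} - 1 \right)}}{8} + \frac{y \sin{\left(\frac{y^{3}}{4} + \frac{y^{2}}{3} - 1 \right)}}{3} = f(y).
F(7/2) = - \frac{\cos{\left(\frac{1325}{96} \right)}}{2}; F(-3/2) = - \frac{\cos{\left(\frac{35}{32} \right)}}{2}.
Integral = F(7/2) - F(-3/2) = - \frac{\cos{\left(\frac{1325}{96} \right)}}{2} + \frac{\cos{\left(\frac{35}{32} \right)}}{2}.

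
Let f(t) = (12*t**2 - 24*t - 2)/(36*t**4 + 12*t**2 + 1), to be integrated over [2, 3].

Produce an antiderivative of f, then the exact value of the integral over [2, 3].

f has the shape u'v + uv' for u = 1/(3*t**2 + 1/2) and v = 1 - t — it is the derivative of the product u*v.
F(t) = -2*(t - 1)/(6*t**2 + 1) is an antiderivative of f.
Check: d/dt[-2*(t - 1)/(6*t**2 + 1)] = (12*t**2 - 24*t - 2)/(36*t**4 + 12*t**2 + 1) = f(t).
F(3) = -4/55; F(2) = -2/25.
Integral = F(3) - F(2) = 2/275.

Antiderivative: F(t) = -2*(t - 1)/(6*t**2 + 1); value = 2/275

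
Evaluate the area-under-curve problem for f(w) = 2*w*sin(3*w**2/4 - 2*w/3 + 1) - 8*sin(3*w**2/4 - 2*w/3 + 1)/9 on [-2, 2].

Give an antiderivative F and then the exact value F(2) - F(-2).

Antiderivative: F(w) = -4*cos(3*w**2/4 - 2*w/3 + 1)/3; value = 4*cos(16/3)/3 - 4*cos(8/3)/3

f matches the chain-rule pattern g'(h)*h' with inner function h(w) = 3*w**2/4 - 2*w/3 + 1; substituting u = h(w) collapses the integral.
F(w) = -4*cos(3*w**2/4 - 2*w/3 + 1)/3 is an antiderivative of f.
Check: d/dw[-4*cos(3*w**2/4 - 2*w/3 + 1)/3] = 2*w*sin(3*w**2/4 - 2*w/3 + 1) - 8*sin(3*w**2/4 - 2*w/3 + 1)/9 = f(w).
F(2) = -4*cos(8/3)/3; F(-2) = -4*cos(16/3)/3.
Integral = F(2) - F(-2) = 4*cos(16/3)/3 - 4*cos(8/3)/3.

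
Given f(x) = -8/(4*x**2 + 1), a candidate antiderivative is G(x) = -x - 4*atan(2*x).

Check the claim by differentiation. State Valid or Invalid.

d/dx[G] = (-4*x**2 - 9)/(4*x**2 + 1)
d/dx[G] - f(x) = -1 != 0.

Invalid: d/dx[G] - f = -1, which is not 0.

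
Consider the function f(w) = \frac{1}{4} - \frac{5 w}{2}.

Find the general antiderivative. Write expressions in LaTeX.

An antiderivative F(w) passes only if d/dw[F] lands on f(w) exactly.
Check: d/dw[\frac{- 15 w^{2} + 3 w - 8}{12}] = \frac{1}{4} - \frac{5 w}{2} = f(w).

F(w) = \frac{- 15 w^{2} + 3 w - 8}{12} + C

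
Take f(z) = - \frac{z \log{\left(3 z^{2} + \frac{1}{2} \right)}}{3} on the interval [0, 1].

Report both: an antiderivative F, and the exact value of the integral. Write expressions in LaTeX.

Antiderivative: F(z) = \frac{- 6 z^{2} \log{\left(3 z^{2} + \frac{1}{2} \right)} + 6 z^{2} - \log{\left(6 z^{2} + 1 \right)}}{36}; value = - \frac{\log{\left(\frac{7}{2} \right)}}{6} - \frac{\log{\left(7 \right)}}{36} + \frac{1}{6}

An antiderivative F(z) passes only if d/dz[F] lands on f(z) exactly.
F(z) = \frac{- 6 z^{2} \log{\left(3 z^{2} + \frac{1}{2} \right)} + 6 z^{2} - \log{\left(6 z^{2} + 1 \right)}}{36} is an antiderivative of f.
Check: d/dz[\frac{- 6 z^{2} \log{\left(3 z^{2} + \frac{1}{2} \right)} + 6 z^{2} - \log{\left(6 z^{2} + 1 \right)}}{36}] = - \frac{z \log{\left(3 z^{2} + \frac{1}{2} \right)}}{3} = f(z).
F(1) = - \frac{\log{\left(\frac{7}{2} \right)}}{6} - \frac{\log{\left(7 \right)}}{36} + \frac{1}{6}; F(0) = 0.
Integral = F(1) - F(0) = - \frac{\log{\left(\frac{7}{2} \right)}}{6} - \frac{\log{\left(7 \right)}}{36} + \frac{1}{6}.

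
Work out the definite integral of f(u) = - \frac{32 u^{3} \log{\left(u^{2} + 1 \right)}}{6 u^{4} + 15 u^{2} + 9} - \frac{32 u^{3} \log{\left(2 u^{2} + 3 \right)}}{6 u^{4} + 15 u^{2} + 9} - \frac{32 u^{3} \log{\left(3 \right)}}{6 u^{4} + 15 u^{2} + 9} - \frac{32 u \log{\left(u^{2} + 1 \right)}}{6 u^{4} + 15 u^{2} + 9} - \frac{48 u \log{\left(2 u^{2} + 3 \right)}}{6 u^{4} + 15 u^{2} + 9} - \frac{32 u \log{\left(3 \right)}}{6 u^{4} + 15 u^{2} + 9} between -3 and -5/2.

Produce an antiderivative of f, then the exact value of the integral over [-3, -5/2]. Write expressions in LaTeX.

Recognize the product-rule pattern: f = v'r + vr' with v = - \frac{8 \log{\left(2 u^{2} + 3 \right)}}{3}, r = \log{\left(3 u^{2} + 3 \right)}, so integration by parts undoes it.
F(u) = - \frac{8 \log{\left(2 u^{2} + 3 \right)} \log{\left(3 u^{2} + 3 \right)}}{3} is an antiderivative of f.
Check: d/du[- \frac{8 \log{\left(2 u^{2} + 3 \right)} \log{\left(3 u^{2} + 3 \right)}}{3}] = \frac{- 32 u^{3} \log{\left(u^{2} + 1 \right)} - 32 u^{3} \log{\left(2 u^{2} + 3 \right)} - 32 u^{3} \log{\left(3 \right)} - 32 u \log{\left(u^{2} + 1 \right)} - 48 u \log{\left(2 u^{2} + 3 \right)} - 32 u \log{\left(3 \right)}}{6 u^{4} + 15 u^{2} + 9}, which equals f(u).
F(-5/2) = - \frac{8 \log{\left(\frac{31}{2} \right)} \log{\left(\frac{87}{4} \right)}}{3}; F(-3) = - \frac{8 \log{\left(21 \right)} \log{\left(30 \right)}}{3}.
Integral = F(-5/2) - F(-3) = - \frac{8 \log{\left(\frac{31}{2} \right)} \log{\left(\frac{87}{4} \right)}}{3} + \frac{8 \log{\left(21 \right)} \log{\left(30 \right)}}{3}.

Antiderivative: F(u) = - \frac{8 \log{\left(2 u^{2} + 3 \right)} \log{\left(3 u^{2} + 3 \right)}}{3}; value = - \frac{8 \log{\left(\frac{31}{2} \right)} \log{\left(\frac{87}{4} \right)}}{3} + \frac{8 \log{\left(21 \right)} \log{\left(30 \right)}}{3}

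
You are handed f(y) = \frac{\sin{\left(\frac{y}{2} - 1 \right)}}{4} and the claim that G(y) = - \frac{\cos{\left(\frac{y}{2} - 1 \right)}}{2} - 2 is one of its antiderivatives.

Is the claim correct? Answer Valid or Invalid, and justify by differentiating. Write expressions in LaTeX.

d/dy[G] = \frac{\sin{\left(\frac{y}{2} - 1 \right)}}{4}
This equals f(y) exactly, so the claim holds.

Valid - differentiating G returns exactly f.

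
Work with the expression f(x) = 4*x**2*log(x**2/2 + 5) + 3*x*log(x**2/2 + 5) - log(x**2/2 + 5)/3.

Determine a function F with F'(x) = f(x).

An antiderivative is F(x) = -8*x**3/9 - 3*x**2/2 + 82*x/3 + (4*x**3/3 + 3*x**2/2 - x/3)*log(x**2/2 + 5) + 15*log(x**2 + 10) - 82*sqrt(10)*atan(sqrt(10)*x/10)/3.

The integrand splits into summands that can be handled one at a time.
Check: d/dx[-8*x**3/9 - 3*x**2/2 + 82*x/3 + (4*x**3/3 + 3*x**2/2 - x/3)*log(x**2/2 + 5) + 15*log(x**2 + 10) - 82*sqrt(10)*atan(sqrt(10)*x/10)/3] = 4*x**2*log(x**2/2 + 5) + 3*x*log(x**2/2 + 5) - log(x**2/2 + 5)/3 = f(x).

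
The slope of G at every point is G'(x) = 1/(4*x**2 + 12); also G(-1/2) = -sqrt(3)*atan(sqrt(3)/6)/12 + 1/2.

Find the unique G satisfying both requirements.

Any candidate G(x) must reproduce the stated G'(x) exactly.
A general antiderivative is sqrt(3)*atan(sqrt(3)*x/3)/12 + C.
The condition gives C = -sqrt(3)*atan(sqrt(3)/6)/12 + 1/2 - (-sqrt(3)*atan(sqrt(3)/6)/12) = 1/2.
So G(x) = (sqrt(3)*atan(sqrt(3)*x/3) + 6)/12.
Check: d/dx[(sqrt(3)*atan(sqrt(3)*x/3) + 6)/12] = 1/(4*x**2 + 12) = G'(x).

G(x) = (sqrt(3)*atan(sqrt(3)*x/3) + 6)/12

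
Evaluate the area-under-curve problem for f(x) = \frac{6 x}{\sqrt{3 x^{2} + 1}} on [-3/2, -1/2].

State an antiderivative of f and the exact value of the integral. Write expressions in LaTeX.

Antiderivative: F(x) = 2 \sqrt{3 x^{2} + 1}; value = - \sqrt{31} + \sqrt{7}

f matches the chain-rule pattern g'(h)*h' with inner function h(x) = 3 x^{2} + 1; substituting u = h(x) collapses the integral.
F(x) = 2 \sqrt{3 x^{2} + 1} is an antiderivative of f.
Check: d/dx[2 \sqrt{3 x^{2} + 1}] = \frac{6 x}{\sqrt{3 x^{2} + 1}} = f(x).
F(-1/2) = \sqrt{7}; F(-3/2) = \sqrt{31}.
Integral = F(-1/2) - F(-3/2) = - \sqrt{31} + \sqrt{7}.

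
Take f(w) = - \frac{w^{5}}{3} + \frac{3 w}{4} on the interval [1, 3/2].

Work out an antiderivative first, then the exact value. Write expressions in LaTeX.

The integrand splits into summands that can be handled one at a time.
F(w) = - \frac{w^{6}}{18} + \frac{3 w^{2}}{8} is an antiderivative of f.
Check: d/dw[- \frac{w^{6}}{18} + \frac{3 w^{2}}{8}] = - \frac{w^{5}}{3} + \frac{3 w}{4} = f(w).
F(3/2) = \frac{27}{128}; F(1) = \frac{23}{72}.
Integral = F(3/2) - F(1) = - \frac{125}{1152}.

Antiderivative: F(w) = - \frac{w^{6}}{18} + \frac{3 w^{2}}{8}; value = - \frac{125}{1152}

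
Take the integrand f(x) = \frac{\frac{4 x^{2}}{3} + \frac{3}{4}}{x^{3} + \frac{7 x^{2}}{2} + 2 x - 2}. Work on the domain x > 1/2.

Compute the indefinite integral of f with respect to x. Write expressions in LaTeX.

F(x) = \frac{13 \log{\left(x - \frac{1}{2} \right)}}{75} + \frac{29 \log{\left(x + 2 \right)}}{25} + \frac{73}{30 x + 60} + C

The denominator factors as 6 \left(x + 2\right)^{2} \left(2 x - 1\right); partial fractions split f into directly integrable pieces: \frac{26}{75 \left(2 x - 1\right)} + \frac{29}{25 \left(x + 2\right)} - \frac{73}{30 \left(x + 2\right)^{2}}.
Check: d/dx[\frac{13 \log{\left(x - \frac{1}{2} \right)}}{75} + \frac{29 \log{\left(x + 2 \right)}}{25} + \frac{73}{30 x + 60}] = \frac{16 x^{2} + 9}{12 x^{3} + 42 x^{2} + 24 x - 24}, which equals f(x).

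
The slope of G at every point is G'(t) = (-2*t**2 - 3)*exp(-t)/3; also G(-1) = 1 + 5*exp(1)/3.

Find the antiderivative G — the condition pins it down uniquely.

Recognize the product-rule pattern: G'(t) = u'v + uv' with u = 2*t**2/3 + 4*t/3 + 7/3, v = exp(-t), so integration by parts undoes it.
A general antiderivative is (2*t**2 + 4*t + 7)*exp(-t)/3 + C.
The condition gives C = 1 + 5*exp(1)/3 - (5*exp(1)/3) = 1.
So G(t) = (2*t**2 + 4*t + 3*exp(t) + 7)*exp(-t)/3.
Check: d/dt[(2*t**2 + 4*t + 3*exp(t) + 7)*exp(-t)/3] = (-2*t**2 - 3)*exp(-t)/3 = G'(t).

G(t) = (2*t**2 + 4*t + 3*exp(t) + 7)*exp(-t)/3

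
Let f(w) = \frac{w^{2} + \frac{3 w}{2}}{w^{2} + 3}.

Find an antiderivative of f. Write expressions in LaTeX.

An antiderivative is F(w) = w + \frac{3 \log{\left(w^{2} + 3 \right)}}{4} - \sqrt{3} \operatorname{atan}{\left(\frac{\sqrt{3} w}{3} \right)}.

An antiderivative F(w) passes only if d/dw[F] lands on f(w) exactly.
Check: d/dw[w + \frac{3 \log{\left(w^{2} + 3 \right)}}{4} - \sqrt{3} \operatorname{atan}{\left(\frac{\sqrt{3} w}{3} \right)}] = \frac{2 w^{2} + 3 w}{2 w^{2} + 6}, which equals f(w).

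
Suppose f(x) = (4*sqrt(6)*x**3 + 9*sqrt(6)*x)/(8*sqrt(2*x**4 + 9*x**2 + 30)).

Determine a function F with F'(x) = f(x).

An antiderivative is F(x) = sqrt(6)*sqrt(2*x**4 + 9*x**2 + 30)/8.

f matches the chain-rule pattern g'(h)*h' with inner function h(x) = x**4/3 + 3*x**2/2 + 5; substituting u = h(x) collapses the integral.
Check: d/dx[sqrt(6)*sqrt(2*x**4 + 9*x**2 + 30)/8] = (4*sqrt(6)*x**3 + 9*sqrt(6)*x)/(8*sqrt(2*x**4 + 9*x**2 + 30)) = f(x).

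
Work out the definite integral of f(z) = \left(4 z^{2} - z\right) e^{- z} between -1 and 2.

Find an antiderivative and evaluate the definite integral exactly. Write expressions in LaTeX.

f has the shape u'v + uv' for u = - 4 z^{2} - 7 z - 7 and v = e^{- z} — it is the derivative of the product u*v.
F(z) = \left(- 4 z^{2} - 7 z - 7\right) e^{- z} is an antiderivative of f.
Check: d/dz[\left(- 4 z^{2} - 7 z - 7\right) e^{- z}] = \left(4 z^{2} - z\right) e^{- z} = f(z).
F(2) = - \frac{37}{e^{2}}; F(-1) = - 4 e.
Integral = F(2) - F(-1) = - \frac{37}{e^{2}} + 4 e.

Antiderivative: F(z) = \left(- 4 z^{2} - 7 z - 7\right) e^{- z}; value = - \frac{37}{e^{2}} + 4 e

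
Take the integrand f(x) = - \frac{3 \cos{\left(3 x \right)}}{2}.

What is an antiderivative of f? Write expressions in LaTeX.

An antiderivative is F(x) = - \frac{\sin{\left(3 x \right)}}{2}.

An antiderivative F(x) passes only if d/dx[F] lands on f(x) exactly.
Check: d/dx[- \frac{\sin{\left(3 x \right)}}{2}] = - \frac{3 \cos{\left(3 x \right)}}{2} = f(x).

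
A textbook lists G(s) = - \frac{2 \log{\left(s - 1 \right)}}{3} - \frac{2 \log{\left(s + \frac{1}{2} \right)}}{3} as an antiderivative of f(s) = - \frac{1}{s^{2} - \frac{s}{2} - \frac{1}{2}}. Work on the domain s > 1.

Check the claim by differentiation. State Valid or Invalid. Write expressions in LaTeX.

d/ds[G] = \frac{2 - 8 s}{6 s^{2} - 3 s - 3}
d/ds[G] - f(s) = - \frac{8}{6 s + 3} != 0.

Invalid: d/ds[G] - f = - \frac{8}{6 s + 3}, which is not 0.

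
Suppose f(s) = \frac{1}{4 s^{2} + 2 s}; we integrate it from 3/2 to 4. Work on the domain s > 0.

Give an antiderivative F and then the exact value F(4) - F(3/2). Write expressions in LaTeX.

Factor the denominator (2 s \left(2 s + 1\right)) and decompose: f = - \frac{1}{2 s + 1} + \frac{1}{2 s}; each piece integrates to a log, atan, or power term.
F(s) = \frac{\log{\left(s \right)} - \log{\left(s + \frac{1}{2} \right)}}{2} is an antiderivative of f.
Check: d/ds[\frac{\log{\left(s \right)} - \log{\left(s + \frac{1}{2} \right)}}{2}] = \frac{1}{4 s^{2} + 2 s} = f(s).
F(4) = - \frac{\log{\left(\frac{9}{2} \right)}}{2} + \frac{\log{\left(4 \right)}}{2}; F(3/2) = - \frac{\log{\left(2 \right)}}{2} + \frac{\log{\left(\frac{3}{2} \right)}}{2}.
Integral = F(4) - F(3/2) = - \frac{\log{\left(\frac{9}{2} \right)}}{2} - \frac{\log{\left(\frac{3}{2} \right)}}{2} + \frac{\log{\left(2 \right)}}{2} + \frac{\log{\left(4 \right)}}{2}.

Antiderivative: F(s) = \frac{\log{\left(s \right)} - \log{\left(s + \frac{1}{2} \right)}}{2}; value = - \frac{\log{\left(\frac{9}{2} \right)}}{2} - \frac{\log{\left(\frac{3}{2} \right)}}{2} + \frac{\log{\left(2 \right)}}{2} + \frac{\log{\left(4 \right)}}{2}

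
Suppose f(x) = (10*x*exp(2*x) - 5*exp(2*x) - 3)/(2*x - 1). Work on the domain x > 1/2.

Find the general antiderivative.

F(x) = 5*exp(2*x)/2 - 3*log(2*x - 1)/2 + C

A first test for any F(x): its x-derivative must equal f(x) identically.
Check: d/dx[5*exp(2*x)/2 - 3*log(2*x - 1)/2] = (10*x*exp(2*x) - 5*exp(2*x) - 3)/(2*x - 1) = f(x).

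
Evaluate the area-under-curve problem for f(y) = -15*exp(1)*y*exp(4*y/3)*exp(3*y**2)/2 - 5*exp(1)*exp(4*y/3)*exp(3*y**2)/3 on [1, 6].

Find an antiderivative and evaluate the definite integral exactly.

The substitution u = 3*y**2 + 4*y/3 + 1 works: f is exactly (dF/du)*(du/dy) for that inner function.
F(y) = -5*exp(3*y**2 + 4*y/3 + 1)/4 is an antiderivative of f.
Check: d/dy[-5*exp(3*y**2 + 4*y/3 + 1)/4] = -15*exp(1)*y*exp(4*y/3)*exp(3*y**2)/2 - 5*exp(1)*exp(4*y/3)*exp(3*y**2)/3 = f(y).
F(6) = -5*exp(117)/4; F(1) = -5*exp(16/3)/4.
Integral = F(6) - F(1) = -5*exp(117)/4 + 5*exp(16/3)/4.

Antiderivative: F(y) = -5*exp(3*y**2 + 4*y/3 + 1)/4; value = -5*exp(117)/4 + 5*exp(16/3)/4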